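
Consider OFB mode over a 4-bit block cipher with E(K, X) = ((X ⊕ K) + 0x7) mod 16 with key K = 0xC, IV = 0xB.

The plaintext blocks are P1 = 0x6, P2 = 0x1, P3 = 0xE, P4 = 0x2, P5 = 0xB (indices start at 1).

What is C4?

C4 = 0x5

OFB encryption: S_i = E(K, S_{i−1}) with S_{0} = IV; C_i = P_i ⊕ S_i.
C1: S = E(K, 0xB) = 0xE; 0x6 ⊕ 0xE = 0x8.
C2: S = E(K, 0xE) = 0x9; 0x1 ⊕ 0x9 = 0x8.
C3: S = E(K, 0x9) = 0xC; 0xE ⊕ 0xC = 0x2.
C4: S = E(K, 0xC) = 0x7; 0x2 ⊕ 0x7 = 0x5.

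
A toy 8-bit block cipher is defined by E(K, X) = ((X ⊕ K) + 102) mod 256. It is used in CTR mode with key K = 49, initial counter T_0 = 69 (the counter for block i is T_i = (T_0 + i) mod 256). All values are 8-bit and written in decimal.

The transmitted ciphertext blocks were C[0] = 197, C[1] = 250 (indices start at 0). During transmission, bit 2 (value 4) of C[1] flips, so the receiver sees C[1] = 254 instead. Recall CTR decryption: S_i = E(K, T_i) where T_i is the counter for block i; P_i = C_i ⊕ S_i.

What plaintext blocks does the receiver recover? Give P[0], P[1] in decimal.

P[0] = 31, P[1] = 35

Only C[1] changed, to 254. In CTR, a change in C_i flips the same bit in P_i only; the keystream is unaffected. Decrypting the received ciphertext:
P[0]: T = 69, S = E(K, T) = 218; 197 ⊕ 218 = 31.
P[1]: T = 70, S = E(K, T) = 221; 254 ⊕ 221 = 35.
Blocks that differ from the original plaintext: P[1].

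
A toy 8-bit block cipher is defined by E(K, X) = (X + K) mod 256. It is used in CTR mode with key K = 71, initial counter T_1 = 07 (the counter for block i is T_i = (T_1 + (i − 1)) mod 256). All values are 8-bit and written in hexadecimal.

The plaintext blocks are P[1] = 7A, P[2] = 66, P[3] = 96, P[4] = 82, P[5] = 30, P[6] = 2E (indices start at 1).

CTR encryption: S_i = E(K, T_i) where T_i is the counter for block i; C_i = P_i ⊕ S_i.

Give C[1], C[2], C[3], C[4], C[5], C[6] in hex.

C[1] = 02, C[2] = 1F, C[3] = EC, C[4] = F9, C[5] = 4C, C[6] = 53

C[1]: T = 07, S = E(K, T) = 78; 7A ⊕ 78 = 02.
C[2]: T = 08, S = E(K, T) = 79; 66 ⊕ 79 = 1F.
C[3]: T = 09, S = E(K, T) = 7A; 96 ⊕ 7A = EC.
C[4]: T = 0A, S = E(K, T) = 7B; 82 ⊕ 7B = F9.
C[5]: T = 0B, S = E(K, T) = 7C; 30 ⊕ 7C = 4C.
C[6]: T = 0C, S = E(K, T) = 7D; 2E ⊕ 7D = 53.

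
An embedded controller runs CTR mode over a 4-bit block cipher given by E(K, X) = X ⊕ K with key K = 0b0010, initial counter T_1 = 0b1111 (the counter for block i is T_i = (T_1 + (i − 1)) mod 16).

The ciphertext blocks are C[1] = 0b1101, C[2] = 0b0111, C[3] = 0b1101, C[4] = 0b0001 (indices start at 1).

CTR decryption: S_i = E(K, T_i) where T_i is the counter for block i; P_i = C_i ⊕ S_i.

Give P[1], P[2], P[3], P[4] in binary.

P[1] = 0b0000, P[2] = 0b0101, P[3] = 0b1110, P[4] = 0b0001

P[1]: T = 0b1111, S = E(K, T) = 0b1101; 0b1101 ⊕ 0b1101 = 0b0000.
P[2]: T = 0b0000, S = E(K, T) = 0b0010; 0b0111 ⊕ 0b0010 = 0b0101.
P[3]: T = 0b0001, S = E(K, T) = 0b0011; 0b1101 ⊕ 0b0011 = 0b1110.
P[4]: T = 0b0010, S = E(K, T) = 0b0000; 0b0001 ⊕ 0b0000 = 0b0001.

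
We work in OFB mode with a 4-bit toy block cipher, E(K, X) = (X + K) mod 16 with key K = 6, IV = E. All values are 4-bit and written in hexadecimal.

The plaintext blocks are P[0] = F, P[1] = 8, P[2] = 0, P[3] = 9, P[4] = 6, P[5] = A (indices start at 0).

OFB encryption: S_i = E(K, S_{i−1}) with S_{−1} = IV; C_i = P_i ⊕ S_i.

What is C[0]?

C[0]: S = E(K, E) = 4; F ⊕ 4 = B.

C[0] = B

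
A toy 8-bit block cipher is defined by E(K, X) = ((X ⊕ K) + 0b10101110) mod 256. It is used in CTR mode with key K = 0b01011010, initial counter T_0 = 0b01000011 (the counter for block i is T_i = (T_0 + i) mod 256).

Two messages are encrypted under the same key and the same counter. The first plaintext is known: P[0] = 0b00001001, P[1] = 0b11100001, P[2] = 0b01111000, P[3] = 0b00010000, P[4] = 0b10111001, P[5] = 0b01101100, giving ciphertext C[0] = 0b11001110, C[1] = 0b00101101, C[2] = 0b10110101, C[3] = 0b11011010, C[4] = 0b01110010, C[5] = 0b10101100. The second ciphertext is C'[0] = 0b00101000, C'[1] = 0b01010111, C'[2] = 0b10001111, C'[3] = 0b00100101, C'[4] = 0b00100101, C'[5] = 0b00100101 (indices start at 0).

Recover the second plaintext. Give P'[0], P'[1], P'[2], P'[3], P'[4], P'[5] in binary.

P'[0] = 0b11101111, P'[1] = 0b10011011, P'[2] = 0b01000010, P'[3] = 0b11101111, P'[4] = 0b11101110, P'[5] = 0b11100101

In CTR with a reused counter, both messages share the same keystream S_i, so C_i ⊕ C'_i = P_i ⊕ P'_i and thus P'_i = P_i ⊕ C_i ⊕ C'_i.
P'[0]: 0b00001001 ⊕ 0b11001110 ⊕ 0b00101000 = 0b11101111.
P'[1]: 0b11100001 ⊕ 0b00101101 ⊕ 0b01010111 = 0b10011011.
P'[2]: 0b01111000 ⊕ 0b10110101 ⊕ 0b10001111 = 0b01000010.
P'[3]: 0b00010000 ⊕ 0b11011010 ⊕ 0b00100101 = 0b11101111.
P'[4]: 0b10111001 ⊕ 0b01110010 ⊕ 0b00100101 = 0b11101110.
P'[5]: 0b01101100 ⊕ 0b10101100 ⊕ 0b00100101 = 0b11100101.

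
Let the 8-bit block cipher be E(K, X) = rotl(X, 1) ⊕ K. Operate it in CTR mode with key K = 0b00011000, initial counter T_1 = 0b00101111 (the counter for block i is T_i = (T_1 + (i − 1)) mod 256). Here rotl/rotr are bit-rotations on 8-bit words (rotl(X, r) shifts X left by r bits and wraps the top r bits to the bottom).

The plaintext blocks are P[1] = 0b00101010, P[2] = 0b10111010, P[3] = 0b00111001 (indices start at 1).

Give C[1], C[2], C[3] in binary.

C[1] = 0b01101100, C[2] = 0b11000010, C[3] = 0b01000011

CTR encryption: S_i = E(K, T_i) where T_i is the counter for block i; C_i = P_i ⊕ S_i.
C[1]: T = 0b00101111, S = E(K, T) = 0b01000110; 0b00101010 ⊕ 0b01000110 = 0b01101100.
C[2]: T = 0b00110000, S = E(K, T) = 0b01111000; 0b10111010 ⊕ 0b01111000 = 0b11000010.
C[3]: T = 0b00110001, S = E(K, T) = 0b01111010; 0b00111001 ⊕ 0b01111010 = 0b01000011.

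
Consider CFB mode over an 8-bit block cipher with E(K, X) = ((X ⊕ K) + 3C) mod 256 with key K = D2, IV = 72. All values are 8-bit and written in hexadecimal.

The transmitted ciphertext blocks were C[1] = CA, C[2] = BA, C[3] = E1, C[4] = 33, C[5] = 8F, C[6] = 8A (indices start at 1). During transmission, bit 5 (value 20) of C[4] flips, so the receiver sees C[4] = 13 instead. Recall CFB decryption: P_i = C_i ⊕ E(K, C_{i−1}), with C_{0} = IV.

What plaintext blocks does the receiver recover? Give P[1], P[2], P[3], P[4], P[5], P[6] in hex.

Only C[4] changed, to 13. In CFB, a change in C_i flips the same bit in P_i and garbles P_{i+1}. Decrypting the received ciphertext:
P[1]: E(K, 72) = DC; CA ⊕ DC = 16.
P[2]: E(K, CA) = 54; BA ⊕ 54 = EE.
P[3]: E(K, BA) = A4; E1 ⊕ A4 = 45.
P[4]: E(K, E1) = 6F; 13 ⊕ 6F = 7C.
P[5]: E(K, 13) = FD; 8F ⊕ FD = 72.
P[6]: E(K, 8F) = 99; 8A ⊕ 99 = 13.
Blocks that differ from the original plaintext: P[4], P[5].

P[1] = 16, P[2] = EE, P[3] = 45, P[4] = 7C, P[5] = 72, P[6] = 13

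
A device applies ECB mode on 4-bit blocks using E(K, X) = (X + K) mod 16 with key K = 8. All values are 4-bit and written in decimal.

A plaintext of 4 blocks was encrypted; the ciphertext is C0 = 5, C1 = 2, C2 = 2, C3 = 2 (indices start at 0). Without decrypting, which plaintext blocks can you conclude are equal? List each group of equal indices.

ECB encrypts each block independently with the same key, so equal ciphertext blocks imply equal plaintext blocks.
C1 = C2 = C3 = 2, so P1 = P2 = P3.

P1 = P2 = P3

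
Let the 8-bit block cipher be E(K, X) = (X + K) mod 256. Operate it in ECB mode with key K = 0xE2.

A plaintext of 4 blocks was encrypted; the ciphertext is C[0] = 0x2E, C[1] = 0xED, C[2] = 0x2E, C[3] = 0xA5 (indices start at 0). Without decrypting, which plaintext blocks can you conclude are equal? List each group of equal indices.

P[0] = P[2]

ECB encrypts each block independently with the same key, so equal ciphertext blocks imply equal plaintext blocks.
C[0] = C[2] = 0x2E, so P[0] = P[2].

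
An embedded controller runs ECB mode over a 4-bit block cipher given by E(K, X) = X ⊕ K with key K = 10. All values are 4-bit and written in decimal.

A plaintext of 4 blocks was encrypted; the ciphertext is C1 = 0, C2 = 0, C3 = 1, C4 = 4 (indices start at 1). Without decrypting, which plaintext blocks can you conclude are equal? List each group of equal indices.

ECB encrypts each block independently with the same key, so equal ciphertext blocks imply equal plaintext blocks.
C1 = C2 = 0, so P1 = P2.

P1 = P2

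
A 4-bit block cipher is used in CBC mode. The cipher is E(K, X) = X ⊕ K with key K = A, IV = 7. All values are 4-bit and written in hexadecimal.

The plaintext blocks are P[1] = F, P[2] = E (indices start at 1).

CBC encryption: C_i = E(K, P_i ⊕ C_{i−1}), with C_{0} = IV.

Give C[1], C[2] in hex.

C[1]: P[1] ⊕ 7 = 8; E(K, 8) = 2.
C[2]: P[2] ⊕ 2 = C; E(K, C) = 6.

C[1] = 2, C[2] = 6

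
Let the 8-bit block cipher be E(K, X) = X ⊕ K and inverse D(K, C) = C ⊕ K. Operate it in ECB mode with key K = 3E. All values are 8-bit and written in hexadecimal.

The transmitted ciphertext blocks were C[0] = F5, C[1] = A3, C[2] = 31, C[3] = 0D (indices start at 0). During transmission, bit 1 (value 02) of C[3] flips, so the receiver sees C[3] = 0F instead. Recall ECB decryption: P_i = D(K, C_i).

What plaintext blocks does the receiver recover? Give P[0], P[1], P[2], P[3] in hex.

P[0] = CB, P[1] = 9D, P[2] = 0F, P[3] = 31

Only C[3] changed, to 0F. In ECB, a change in C_i affects only P_i. Decrypting the received ciphertext:
P[0]: D(K, F5) = CB.
P[1]: D(K, A3) = 9D.
P[2]: D(K, 31) = 0F.
P[3]: D(K, 0F) = 31.
Blocks that differ from the original plaintext: P[3].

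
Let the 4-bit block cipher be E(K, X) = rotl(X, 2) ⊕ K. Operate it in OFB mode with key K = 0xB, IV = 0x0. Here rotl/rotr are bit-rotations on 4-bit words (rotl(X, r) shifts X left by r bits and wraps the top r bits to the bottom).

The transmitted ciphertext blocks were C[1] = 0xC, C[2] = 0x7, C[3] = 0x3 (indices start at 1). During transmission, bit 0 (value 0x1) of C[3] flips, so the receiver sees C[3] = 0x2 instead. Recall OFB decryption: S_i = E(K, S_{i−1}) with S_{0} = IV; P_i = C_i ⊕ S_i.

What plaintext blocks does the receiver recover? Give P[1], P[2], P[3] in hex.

Only C[3] changed, to 0x2. In OFB, a change in C_i flips the same bit in P_i only; the keystream is unaffected. Decrypting the received ciphertext:
P[1]: S = E(K, 0x0) = 0xB; 0xC ⊕ 0xB = 0x7.
P[2]: S = E(K, 0xB) = 0x5; 0x7 ⊕ 0x5 = 0x2.
P[3]: S = E(K, 0x5) = 0xE; 0x2 ⊕ 0xE = 0xC.
Blocks that differ from the original plaintext: P[3].

P[1] = 0x7, P[2] = 0x2, P[3] = 0xC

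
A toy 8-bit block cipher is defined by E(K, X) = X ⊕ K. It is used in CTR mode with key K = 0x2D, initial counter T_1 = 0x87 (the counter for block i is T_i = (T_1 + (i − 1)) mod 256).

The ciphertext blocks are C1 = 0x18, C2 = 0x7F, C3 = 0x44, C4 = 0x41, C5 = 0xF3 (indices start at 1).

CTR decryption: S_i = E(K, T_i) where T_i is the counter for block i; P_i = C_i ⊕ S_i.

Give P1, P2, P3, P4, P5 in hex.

P1: T = 0x87, S = E(K, T) = 0xAA; 0x18 ⊕ 0xAA = 0xB2.
P2: T = 0x88, S = E(K, T) = 0xA5; 0x7F ⊕ 0xA5 = 0xDA.
P3: T = 0x89, S = E(K, T) = 0xA4; 0x44 ⊕ 0xA4 = 0xE0.
P4: T = 0x8A, S = E(K, T) = 0xA7; 0x41 ⊕ 0xA7 = 0xE6.
P5: T = 0x8B, S = E(K, T) = 0xA6; 0xF3 ⊕ 0xA6 = 0x55.

P1 = 0xB2, P2 = 0xDA, P3 = 0xE0, P4 = 0xE6, P5 = 0x55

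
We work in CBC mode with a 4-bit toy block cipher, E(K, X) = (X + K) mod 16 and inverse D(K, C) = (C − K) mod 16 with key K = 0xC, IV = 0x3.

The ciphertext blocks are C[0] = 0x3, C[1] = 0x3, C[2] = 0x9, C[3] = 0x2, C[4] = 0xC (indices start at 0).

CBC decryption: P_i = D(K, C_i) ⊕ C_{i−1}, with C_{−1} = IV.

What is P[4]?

P[4]: D(K, 0xC) = 0x0; 0x0 ⊕ 0x2 = 0x2.

P[4] = 0x2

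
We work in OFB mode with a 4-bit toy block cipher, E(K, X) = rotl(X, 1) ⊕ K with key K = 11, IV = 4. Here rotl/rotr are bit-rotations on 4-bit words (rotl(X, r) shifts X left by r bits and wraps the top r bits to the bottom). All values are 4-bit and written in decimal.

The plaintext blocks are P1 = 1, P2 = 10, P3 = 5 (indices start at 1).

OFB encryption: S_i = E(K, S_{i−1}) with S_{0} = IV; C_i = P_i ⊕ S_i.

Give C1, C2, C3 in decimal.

C1 = 2, C2 = 7, C3 = 5

C1: S = E(K, 4) = 3; 1 ⊕ 3 = 2.
C2: S = E(K, 3) = 13; 10 ⊕ 13 = 7.
C3: S = E(K, 13) = 0; 5 ⊕ 0 = 5.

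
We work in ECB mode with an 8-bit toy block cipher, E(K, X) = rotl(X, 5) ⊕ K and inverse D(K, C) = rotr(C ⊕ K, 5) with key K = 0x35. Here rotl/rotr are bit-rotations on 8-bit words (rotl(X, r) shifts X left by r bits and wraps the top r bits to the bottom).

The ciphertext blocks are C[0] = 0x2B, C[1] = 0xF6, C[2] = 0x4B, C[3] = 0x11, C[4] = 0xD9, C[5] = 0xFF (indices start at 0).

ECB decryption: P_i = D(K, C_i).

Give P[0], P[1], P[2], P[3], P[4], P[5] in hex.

P[0] = 0xF0, P[1] = 0x1E, P[2] = 0xF3, P[3] = 0x21, P[4] = 0x67, P[5] = 0x56

P[0]: D(K, 0x2B) = 0xF0.
P[1]: D(K, 0xF6) = 0x1E.
P[2]: D(K, 0x4B) = 0xF3.
P[3]: D(K, 0x11) = 0x21.
P[4]: D(K, 0xD9) = 0x67.
P[5]: D(K, 0xFF) = 0x56.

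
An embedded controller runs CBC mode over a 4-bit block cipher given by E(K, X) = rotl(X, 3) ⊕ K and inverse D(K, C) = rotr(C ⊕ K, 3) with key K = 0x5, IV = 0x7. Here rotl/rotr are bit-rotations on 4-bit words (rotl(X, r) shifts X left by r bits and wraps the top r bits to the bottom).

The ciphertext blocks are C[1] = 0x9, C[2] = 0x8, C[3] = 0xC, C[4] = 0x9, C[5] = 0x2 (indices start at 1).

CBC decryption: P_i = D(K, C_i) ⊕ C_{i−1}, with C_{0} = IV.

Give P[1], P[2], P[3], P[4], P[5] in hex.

P[1]: D(K, 0x9) = 0x9; 0x9 ⊕ 0x7 = 0xE.
P[2]: D(K, 0x8) = 0xB; 0xB ⊕ 0x9 = 0x2.
P[3]: D(K, 0xC) = 0x3; 0x3 ⊕ 0x8 = 0xB.
P[4]: D(K, 0x9) = 0x9; 0x9 ⊕ 0xC = 0x5.
P[5]: D(K, 0x2) = 0xE; 0xE ⊕ 0x9 = 0x7.

P[1] = 0xE, P[2] = 0x2, P[3] = 0xB, P[4] = 0x5, P[5] = 0x7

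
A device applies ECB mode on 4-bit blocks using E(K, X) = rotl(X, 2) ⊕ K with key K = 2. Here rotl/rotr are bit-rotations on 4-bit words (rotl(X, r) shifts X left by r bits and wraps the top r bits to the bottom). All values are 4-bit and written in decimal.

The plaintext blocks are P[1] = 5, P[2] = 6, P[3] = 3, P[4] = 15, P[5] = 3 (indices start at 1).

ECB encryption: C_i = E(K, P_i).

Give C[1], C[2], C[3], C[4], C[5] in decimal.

C[1] = 7, C[2] = 11, C[3] = 14, C[4] = 13, C[5] = 14

C[1]: E(K, 5) = 7.
C[2]: E(K, 6) = 11.
C[3]: E(K, 3) = 14.
C[4]: E(K, 15) = 13.
C[5]: E(K, 3) = 14.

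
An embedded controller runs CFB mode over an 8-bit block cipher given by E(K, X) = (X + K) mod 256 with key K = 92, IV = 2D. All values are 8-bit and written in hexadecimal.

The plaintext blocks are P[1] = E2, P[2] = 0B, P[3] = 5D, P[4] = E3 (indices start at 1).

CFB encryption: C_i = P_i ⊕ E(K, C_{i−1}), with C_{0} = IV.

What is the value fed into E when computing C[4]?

2B

C[1]: E(K, 2D) = BF; E2 ⊕ BF = 5D.
C[2]: E(K, 5D) = EF; 0B ⊕ EF = E4.
C[3]: E(K, E4) = 76; 5D ⊕ 76 = 2B.
C[4]: E(K, 2B) = BD; E3 ⊕ BD = 5E.
So the input to E for block [4] is 2B.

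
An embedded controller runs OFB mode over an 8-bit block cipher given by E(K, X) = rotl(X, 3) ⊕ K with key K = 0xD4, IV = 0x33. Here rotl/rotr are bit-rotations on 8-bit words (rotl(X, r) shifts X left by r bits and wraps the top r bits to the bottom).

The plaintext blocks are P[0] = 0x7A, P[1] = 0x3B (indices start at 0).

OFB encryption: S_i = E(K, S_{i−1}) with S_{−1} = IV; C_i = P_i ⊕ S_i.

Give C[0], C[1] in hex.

C[0]: S = E(K, 0x33) = 0x4D; 0x7A ⊕ 0x4D = 0x37.
C[1]: S = E(K, 0x4D) = 0xBE; 0x3B ⊕ 0xBE = 0x85.

C[0] = 0x37, C[1] = 0x85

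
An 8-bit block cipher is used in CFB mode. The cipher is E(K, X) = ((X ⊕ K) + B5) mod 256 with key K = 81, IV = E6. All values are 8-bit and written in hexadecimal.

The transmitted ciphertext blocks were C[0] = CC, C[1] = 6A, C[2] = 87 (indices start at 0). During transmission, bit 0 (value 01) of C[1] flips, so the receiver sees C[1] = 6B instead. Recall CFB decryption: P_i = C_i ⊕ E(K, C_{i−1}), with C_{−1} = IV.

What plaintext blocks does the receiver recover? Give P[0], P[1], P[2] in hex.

P[0] = D0, P[1] = 69, P[2] = 18

Only C[1] changed, to 6B. In CFB, a change in C_i flips the same bit in P_i and garbles P_{i+1}. Decrypting the received ciphertext:
P[0]: E(K, E6) = 1C; CC ⊕ 1C = D0.
P[1]: E(K, CC) = 02; 6B ⊕ 02 = 69.
P[2]: E(K, 6B) = 9F; 87 ⊕ 9F = 18.
Blocks that differ from the original plaintext: P[1], P[2].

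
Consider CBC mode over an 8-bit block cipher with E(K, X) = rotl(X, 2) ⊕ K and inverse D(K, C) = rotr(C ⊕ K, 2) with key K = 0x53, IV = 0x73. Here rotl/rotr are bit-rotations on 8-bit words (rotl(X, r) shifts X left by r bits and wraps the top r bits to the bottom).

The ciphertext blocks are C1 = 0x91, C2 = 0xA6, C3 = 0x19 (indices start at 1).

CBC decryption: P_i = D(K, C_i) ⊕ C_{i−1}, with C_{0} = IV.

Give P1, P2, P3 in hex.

P1: D(K, 0x91) = 0xB0; 0xB0 ⊕ 0x73 = 0xC3.
P2: D(K, 0xA6) = 0x7D; 0x7D ⊕ 0x91 = 0xEC.
P3: D(K, 0x19) = 0x92; 0x92 ⊕ 0xA6 = 0x34.

P1 = 0xC3, P2 = 0xEC, P3 = 0x34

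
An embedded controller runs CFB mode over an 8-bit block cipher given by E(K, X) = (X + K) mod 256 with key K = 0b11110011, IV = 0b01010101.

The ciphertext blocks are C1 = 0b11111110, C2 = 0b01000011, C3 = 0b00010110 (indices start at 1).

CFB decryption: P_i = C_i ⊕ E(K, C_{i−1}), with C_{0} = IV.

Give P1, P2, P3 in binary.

P1 = 0b10110110, P2 = 0b10110010, P3 = 0b00100000

P1: E(K, 0b01010101) = 0b01001000; 0b11111110 ⊕ 0b01001000 = 0b10110110.
P2: E(K, 0b11111110) = 0b11110001; 0b01000011 ⊕ 0b11110001 = 0b10110010.
P3: E(K, 0b01000011) = 0b00110110; 0b00010110 ⊕ 0b00110110 = 0b00100000.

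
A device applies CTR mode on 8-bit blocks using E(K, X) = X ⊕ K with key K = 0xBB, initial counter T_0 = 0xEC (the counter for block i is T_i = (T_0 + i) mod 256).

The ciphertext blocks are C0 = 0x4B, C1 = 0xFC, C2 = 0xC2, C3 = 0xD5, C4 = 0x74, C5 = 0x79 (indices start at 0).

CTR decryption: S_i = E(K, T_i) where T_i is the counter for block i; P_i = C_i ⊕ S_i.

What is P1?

P1 = 0xAA

P1: T = 0xED, S = E(K, T) = 0x56; 0xFC ⊕ 0x56 = 0xAA.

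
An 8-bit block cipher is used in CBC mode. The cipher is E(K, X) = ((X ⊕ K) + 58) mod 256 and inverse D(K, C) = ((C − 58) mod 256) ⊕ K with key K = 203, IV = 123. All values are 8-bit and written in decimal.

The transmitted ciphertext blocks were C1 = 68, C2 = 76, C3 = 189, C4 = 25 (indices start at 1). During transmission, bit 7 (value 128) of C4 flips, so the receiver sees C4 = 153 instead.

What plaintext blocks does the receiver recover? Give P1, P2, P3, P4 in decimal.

P1 = 186, P2 = 157, P3 = 4, P4 = 41

CBC decryption: P_i = D(K, C_i) ⊕ C_{i−1}, with C_{0} = IV.
Only C4 changed, to 153. In CBC, a change in C_i garbles P_i and flips the same bit in P_{i+1}. Decrypting the received ciphertext:
P1: D(K, 68) = 193; 193 ⊕ 123 = 186.
P2: D(K, 76) = 217; 217 ⊕ 68 = 157.
P3: D(K, 189) = 72; 72 ⊕ 76 = 4.
P4: D(K, 153) = 148; 148 ⊕ 189 = 41.
Blocks that differ from the original plaintext: P4.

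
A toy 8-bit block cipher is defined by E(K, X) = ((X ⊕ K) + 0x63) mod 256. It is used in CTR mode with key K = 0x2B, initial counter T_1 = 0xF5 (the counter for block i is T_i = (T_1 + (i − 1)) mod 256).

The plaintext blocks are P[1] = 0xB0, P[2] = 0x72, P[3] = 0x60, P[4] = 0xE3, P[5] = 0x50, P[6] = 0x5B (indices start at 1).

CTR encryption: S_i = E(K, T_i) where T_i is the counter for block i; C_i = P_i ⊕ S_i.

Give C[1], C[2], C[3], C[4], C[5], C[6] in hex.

C[1] = 0xF1, C[2] = 0x32, C[3] = 0x5F, C[4] = 0xD5, C[5] = 0x65, C[6] = 0x6F

C[1]: T = 0xF5, S = E(K, T) = 0x41; 0xB0 ⊕ 0x41 = 0xF1.
C[2]: T = 0xF6, S = E(K, T) = 0x40; 0x72 ⊕ 0x40 = 0x32.
C[3]: T = 0xF7, S = E(K, T) = 0x3F; 0x60 ⊕ 0x3F = 0x5F.
C[4]: T = 0xF8, S = E(K, T) = 0x36; 0xE3 ⊕ 0x36 = 0xD5.
C[5]: T = 0xF9, S = E(K, T) = 0x35; 0x50 ⊕ 0x35 = 0x65.
C[6]: T = 0xFA, S = E(K, T) = 0x34; 0x5B ⊕ 0x34 = 0x6F.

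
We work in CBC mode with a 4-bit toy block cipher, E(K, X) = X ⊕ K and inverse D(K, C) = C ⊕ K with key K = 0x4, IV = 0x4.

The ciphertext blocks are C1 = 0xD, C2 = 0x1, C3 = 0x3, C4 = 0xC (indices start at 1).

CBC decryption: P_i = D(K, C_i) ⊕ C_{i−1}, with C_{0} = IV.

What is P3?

P3: D(K, 0x3) = 0x7; 0x7 ⊕ 0x1 = 0x6.

P3 = 0x6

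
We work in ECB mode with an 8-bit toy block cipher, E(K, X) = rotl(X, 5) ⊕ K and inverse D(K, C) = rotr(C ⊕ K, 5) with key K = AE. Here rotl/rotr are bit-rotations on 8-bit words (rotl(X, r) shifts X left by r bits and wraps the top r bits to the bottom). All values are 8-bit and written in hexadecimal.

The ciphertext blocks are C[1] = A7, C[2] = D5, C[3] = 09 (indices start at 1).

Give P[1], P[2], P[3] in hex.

ECB decryption: P_i = D(K, C_i).
P[1]: D(K, A7) = 48.
P[2]: D(K, D5) = DB.
P[3]: D(K, 09) = 3D.

P[1] = 48, P[2] = DB, P[3] = 3D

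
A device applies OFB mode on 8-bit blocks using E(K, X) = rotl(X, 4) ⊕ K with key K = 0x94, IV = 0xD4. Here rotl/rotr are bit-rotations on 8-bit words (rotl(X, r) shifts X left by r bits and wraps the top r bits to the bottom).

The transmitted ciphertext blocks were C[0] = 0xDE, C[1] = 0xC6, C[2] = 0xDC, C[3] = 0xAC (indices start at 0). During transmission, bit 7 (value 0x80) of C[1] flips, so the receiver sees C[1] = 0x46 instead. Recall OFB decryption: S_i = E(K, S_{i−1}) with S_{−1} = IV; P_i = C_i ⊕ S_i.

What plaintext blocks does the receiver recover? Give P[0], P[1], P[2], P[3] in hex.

P[0] = 0x07, P[1] = 0x4F, P[2] = 0xD8, P[3] = 0x78

Only C[1] changed, to 0x46. In OFB, a change in C_i flips the same bit in P_i only; the keystream is unaffected. Decrypting the received ciphertext:
P[0]: S = E(K, 0xD4) = 0xD9; 0xDE ⊕ 0xD9 = 0x07.
P[1]: S = E(K, 0xD9) = 0x09; 0x46 ⊕ 0x09 = 0x4F.
P[2]: S = E(K, 0x09) = 0x04; 0xDC ⊕ 0x04 = 0xD8.
P[3]: S = E(K, 0x04) = 0xD4; 0xAC ⊕ 0xD4 = 0x78.
Blocks that differ from the original plaintext: P[1].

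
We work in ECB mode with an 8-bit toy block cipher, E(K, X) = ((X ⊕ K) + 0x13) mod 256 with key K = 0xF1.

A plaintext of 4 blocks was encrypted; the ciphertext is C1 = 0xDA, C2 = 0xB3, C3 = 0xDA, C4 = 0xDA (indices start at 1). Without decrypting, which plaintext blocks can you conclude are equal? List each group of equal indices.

ECB encrypts each block independently with the same key, so equal ciphertext blocks imply equal plaintext blocks.
C1 = C3 = C4 = 0xDA, so P1 = P3 = P4.

P1 = P3 = P4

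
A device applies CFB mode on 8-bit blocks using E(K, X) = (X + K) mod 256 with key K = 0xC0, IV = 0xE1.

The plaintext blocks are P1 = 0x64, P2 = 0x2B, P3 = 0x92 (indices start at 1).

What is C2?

CFB encryption: C_i = P_i ⊕ E(K, C_{i−1}), with C_{0} = IV.
C1: E(K, 0xE1) = 0xA1; 0x64 ⊕ 0xA1 = 0xC5.
C2: E(K, 0xC5) = 0x85; 0x2B ⊕ 0x85 = 0xAE.

C2 = 0xAE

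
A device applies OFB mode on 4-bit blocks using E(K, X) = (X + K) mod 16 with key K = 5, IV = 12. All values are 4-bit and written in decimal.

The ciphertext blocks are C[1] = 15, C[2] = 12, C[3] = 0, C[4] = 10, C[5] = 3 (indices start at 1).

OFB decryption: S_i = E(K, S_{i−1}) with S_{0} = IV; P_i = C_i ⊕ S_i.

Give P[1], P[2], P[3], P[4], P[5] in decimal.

P[1] = 14, P[2] = 10, P[3] = 11, P[4] = 10, P[5] = 6

P[1]: S = E(K, 12) = 1; 15 ⊕ 1 = 14.
P[2]: S = E(K, 1) = 6; 12 ⊕ 6 = 10.
P[3]: S = E(K, 6) = 11; 0 ⊕ 11 = 11.
P[4]: S = E(K, 11) = 0; 10 ⊕ 0 = 10.
P[5]: S = E(K, 0) = 5; 3 ⊕ 5 = 6.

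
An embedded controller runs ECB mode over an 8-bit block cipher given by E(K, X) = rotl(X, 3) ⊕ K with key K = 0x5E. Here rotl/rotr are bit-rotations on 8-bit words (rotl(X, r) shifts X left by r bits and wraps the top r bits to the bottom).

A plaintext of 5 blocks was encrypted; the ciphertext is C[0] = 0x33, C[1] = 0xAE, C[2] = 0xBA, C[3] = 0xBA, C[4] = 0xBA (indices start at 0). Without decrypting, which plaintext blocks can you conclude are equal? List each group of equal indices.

ECB encrypts each block independently with the same key, so equal ciphertext blocks imply equal plaintext blocks.
C[2] = C[3] = C[4] = 0xBA, so P[2] = P[3] = P[4].

P[2] = P[3] = P[4]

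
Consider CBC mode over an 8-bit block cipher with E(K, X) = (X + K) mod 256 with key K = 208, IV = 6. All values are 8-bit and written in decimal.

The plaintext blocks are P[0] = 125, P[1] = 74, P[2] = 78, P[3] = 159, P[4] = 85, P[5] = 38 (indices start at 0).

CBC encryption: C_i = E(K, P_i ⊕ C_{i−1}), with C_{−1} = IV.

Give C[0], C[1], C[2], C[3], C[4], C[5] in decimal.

C[0] = 75, C[1] = 209, C[2] = 111, C[3] = 192, C[4] = 101, C[5] = 19

C[0]: P[0] ⊕ 6 = 123; E(K, 123) = 75.
C[1]: P[1] ⊕ 75 = 1; E(K, 1) = 209.
C[2]: P[2] ⊕ 209 = 159; E(K, 159) = 111.
C[3]: P[3] ⊕ 111 = 240; E(K, 240) = 192.
C[4]: P[4] ⊕ 192 = 149; E(K, 149) = 101.
C[5]: P[5] ⊕ 101 = 67; E(K, 67) = 19.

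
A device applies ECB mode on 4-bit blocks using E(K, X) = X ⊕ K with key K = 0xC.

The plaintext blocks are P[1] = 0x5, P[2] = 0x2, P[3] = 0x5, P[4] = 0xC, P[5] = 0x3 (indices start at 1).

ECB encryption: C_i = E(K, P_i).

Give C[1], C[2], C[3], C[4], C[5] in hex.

C[1]: E(K, 0x5) = 0x9.
C[2]: E(K, 0x2) = 0xE.
C[3]: E(K, 0x5) = 0x9.
C[4]: E(K, 0xC) = 0x0.
C[5]: E(K, 0x3) = 0xF.

C[1] = 0x9, C[2] = 0xE, C[3] = 0x9, C[4] = 0x0, C[5] = 0xF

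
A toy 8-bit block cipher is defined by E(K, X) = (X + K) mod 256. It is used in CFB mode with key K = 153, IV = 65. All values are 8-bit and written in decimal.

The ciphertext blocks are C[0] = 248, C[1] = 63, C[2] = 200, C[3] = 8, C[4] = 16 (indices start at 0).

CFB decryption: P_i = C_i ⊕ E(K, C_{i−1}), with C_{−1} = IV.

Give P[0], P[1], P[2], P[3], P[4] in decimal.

P[0]: E(K, 65) = 218; 248 ⊕ 218 = 34.
P[1]: E(K, 248) = 145; 63 ⊕ 145 = 174.
P[2]: E(K, 63) = 216; 200 ⊕ 216 = 16.
P[3]: E(K, 200) = 97; 8 ⊕ 97 = 105.
P[4]: E(K, 8) = 161; 16 ⊕ 161 = 177.

P[0] = 34, P[1] = 174, P[2] = 16, P[3] = 105, P[4] = 177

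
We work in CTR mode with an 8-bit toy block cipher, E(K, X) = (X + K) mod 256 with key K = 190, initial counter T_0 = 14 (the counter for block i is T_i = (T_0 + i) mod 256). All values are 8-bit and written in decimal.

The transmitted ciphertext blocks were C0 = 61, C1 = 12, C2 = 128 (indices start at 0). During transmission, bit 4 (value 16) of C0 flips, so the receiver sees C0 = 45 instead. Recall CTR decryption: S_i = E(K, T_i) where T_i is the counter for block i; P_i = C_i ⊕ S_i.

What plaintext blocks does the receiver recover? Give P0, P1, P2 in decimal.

P0 = 225, P1 = 193, P2 = 78

Only C0 changed, to 45. In CTR, a change in C_i flips the same bit in P_i only; the keystream is unaffected. Decrypting the received ciphertext:
P0: T = 14, S = E(K, T) = 204; 45 ⊕ 204 = 225.
P1: T = 15, S = E(K, T) = 205; 12 ⊕ 205 = 193.
P2: T = 16, S = E(K, T) = 206; 128 ⊕ 206 = 78.
Blocks that differ from the original plaintext: P0.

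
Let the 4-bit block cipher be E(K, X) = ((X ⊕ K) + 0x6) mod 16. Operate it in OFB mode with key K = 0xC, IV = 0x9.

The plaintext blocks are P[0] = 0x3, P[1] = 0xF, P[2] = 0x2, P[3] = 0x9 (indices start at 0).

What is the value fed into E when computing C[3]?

OFB encryption: S_i = E(K, S_{i−1}) with S_{−1} = IV; C_i = P_i ⊕ S_i.
C[0]: S = E(K, 0x9) = 0xB; 0x3 ⊕ 0xB = 0x8.
C[1]: S = E(K, 0xB) = 0xD; 0xF ⊕ 0xD = 0x2.
C[2]: S = E(K, 0xD) = 0x7; 0x2 ⊕ 0x7 = 0x5.
C[3]: S = E(K, 0x7) = 0x1; 0x9 ⊕ 0x1 = 0x8.
So the input to E for block [3] is 0x7.

0x7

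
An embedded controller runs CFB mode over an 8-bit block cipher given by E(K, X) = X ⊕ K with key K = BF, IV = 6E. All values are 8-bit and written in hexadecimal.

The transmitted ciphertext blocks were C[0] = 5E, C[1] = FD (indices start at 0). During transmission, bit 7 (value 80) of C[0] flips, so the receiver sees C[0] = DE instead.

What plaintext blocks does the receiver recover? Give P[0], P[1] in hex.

CFB decryption: P_i = C_i ⊕ E(K, C_{i−1}), with C_{−1} = IV.
Only C[0] changed, to DE. In CFB, a change in C_i flips the same bit in P_i and garbles P_{i+1}. Decrypting the received ciphertext:
P[0]: E(K, 6E) = D1; DE ⊕ D1 = 0F.
P[1]: E(K, DE) = 61; FD ⊕ 61 = 9C.
Blocks that differ from the original plaintext: P[0], P[1].

P[0] = 0F, P[1] = 9C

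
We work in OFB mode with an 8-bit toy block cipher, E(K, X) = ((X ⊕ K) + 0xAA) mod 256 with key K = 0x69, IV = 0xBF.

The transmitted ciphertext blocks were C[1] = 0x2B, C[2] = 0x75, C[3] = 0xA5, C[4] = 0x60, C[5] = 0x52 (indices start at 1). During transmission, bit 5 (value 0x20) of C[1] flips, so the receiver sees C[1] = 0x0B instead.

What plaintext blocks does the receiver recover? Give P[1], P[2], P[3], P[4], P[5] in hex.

OFB decryption: S_i = E(K, S_{i−1}) with S_{0} = IV; P_i = C_i ⊕ S_i.
Only C[1] changed, to 0x0B. In OFB, a change in C_i flips the same bit in P_i only; the keystream is unaffected. Decrypting the received ciphertext:
P[1]: S = E(K, 0xBF) = 0x80; 0x0B ⊕ 0x80 = 0x8B.
P[2]: S = E(K, 0x80) = 0x93; 0x75 ⊕ 0x93 = 0xE6.
P[3]: S = E(K, 0x93) = 0xA4; 0xA5 ⊕ 0xA4 = 0x01.
P[4]: S = E(K, 0xA4) = 0x77; 0x60 ⊕ 0x77 = 0x17.
P[5]: S = E(K, 0x77) = 0xC8; 0x52 ⊕ 0xC8 = 0x9A.
Blocks that differ from the original plaintext: P[1].

P[1] = 0x8B, P[2] = 0xE6, P[3] = 0x01, P[4] = 0x17, P[5] = 0x9A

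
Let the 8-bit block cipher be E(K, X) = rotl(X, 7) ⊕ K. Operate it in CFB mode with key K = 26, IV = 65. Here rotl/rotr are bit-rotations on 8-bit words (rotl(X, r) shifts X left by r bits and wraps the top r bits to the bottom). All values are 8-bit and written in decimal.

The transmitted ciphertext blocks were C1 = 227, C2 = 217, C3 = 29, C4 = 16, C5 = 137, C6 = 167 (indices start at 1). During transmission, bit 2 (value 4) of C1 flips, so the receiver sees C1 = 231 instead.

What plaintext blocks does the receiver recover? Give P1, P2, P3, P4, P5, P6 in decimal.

P1 = 93, P2 = 48, P3 = 235, P4 = 132, P5 = 155, P6 = 121

CFB decryption: P_i = C_i ⊕ E(K, C_{i−1}), with C_{0} = IV.
Only C1 changed, to 231. In CFB, a change in C_i flips the same bit in P_i and garbles P_{i+1}. Decrypting the received ciphertext:
P1: E(K, 65) = 186; 231 ⊕ 186 = 93.
P2: E(K, 231) = 233; 217 ⊕ 233 = 48.
P3: E(K, 217) = 246; 29 ⊕ 246 = 235.
P4: E(K, 29) = 148; 16 ⊕ 148 = 132.
P5: E(K, 16) = 18; 137 ⊕ 18 = 155.
P6: E(K, 137) = 222; 167 ⊕ 222 = 121.
Blocks that differ from the original plaintext: P1, P2.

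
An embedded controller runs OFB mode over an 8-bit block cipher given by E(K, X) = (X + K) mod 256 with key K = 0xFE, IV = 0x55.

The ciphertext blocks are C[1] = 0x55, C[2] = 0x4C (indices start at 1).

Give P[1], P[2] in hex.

OFB decryption: S_i = E(K, S_{i−1}) with S_{0} = IV; P_i = C_i ⊕ S_i.
P[1]: S = E(K, 0x55) = 0x53; 0x55 ⊕ 0x53 = 0x06.
P[2]: S = E(K, 0x53) = 0x51; 0x4C ⊕ 0x51 = 0x1D.

P[1] = 0x06, P[2] = 0x1D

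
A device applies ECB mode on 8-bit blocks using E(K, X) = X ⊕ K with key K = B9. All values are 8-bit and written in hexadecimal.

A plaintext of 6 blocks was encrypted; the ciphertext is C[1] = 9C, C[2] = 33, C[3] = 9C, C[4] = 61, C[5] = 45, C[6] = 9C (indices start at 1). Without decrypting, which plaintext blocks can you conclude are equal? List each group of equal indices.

P[1] = P[3] = P[6]

ECB encrypts each block independently with the same key, so equal ciphertext blocks imply equal plaintext blocks.
C[1] = C[3] = C[6] = 9C, so P[1] = P[3] = P[6].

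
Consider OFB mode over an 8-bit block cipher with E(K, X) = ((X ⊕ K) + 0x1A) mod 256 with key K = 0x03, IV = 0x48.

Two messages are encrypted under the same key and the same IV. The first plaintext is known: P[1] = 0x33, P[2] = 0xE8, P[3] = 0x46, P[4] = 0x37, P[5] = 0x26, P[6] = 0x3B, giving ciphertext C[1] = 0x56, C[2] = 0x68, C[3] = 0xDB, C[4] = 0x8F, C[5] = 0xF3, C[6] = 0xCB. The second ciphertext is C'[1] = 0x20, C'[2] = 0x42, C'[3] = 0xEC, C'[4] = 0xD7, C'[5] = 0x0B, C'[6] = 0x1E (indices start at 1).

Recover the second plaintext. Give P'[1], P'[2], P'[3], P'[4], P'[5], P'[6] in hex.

In OFB with a reused IV, both messages share the same keystream S_i, so C_i ⊕ C'_i = P_i ⊕ P'_i and thus P'_i = P_i ⊕ C_i ⊕ C'_i.
P'[1]: 0x33 ⊕ 0x56 ⊕ 0x20 = 0x45.
P'[2]: 0xE8 ⊕ 0x68 ⊕ 0x42 = 0xC2.
P'[3]: 0x46 ⊕ 0xDB ⊕ 0xEC = 0x71.
P'[4]: 0x37 ⊕ 0x8F ⊕ 0xD7 = 0x6F.
P'[5]: 0x26 ⊕ 0xF3 ⊕ 0x0B = 0xDE.
P'[6]: 0x3B ⊕ 0xCB ⊕ 0x1E = 0xEE.

P'[1] = 0x45, P'[2] = 0xC2, P'[3] = 0x71, P'[4] = 0x6F, P'[5] = 0xDE, P'[6] = 0xEE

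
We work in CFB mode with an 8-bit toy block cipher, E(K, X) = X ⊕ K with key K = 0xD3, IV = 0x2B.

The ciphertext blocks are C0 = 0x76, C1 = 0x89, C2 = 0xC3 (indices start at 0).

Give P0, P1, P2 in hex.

P0 = 0x8E, P1 = 0x2C, P2 = 0x99

CFB decryption: P_i = C_i ⊕ E(K, C_{i−1}), with C_{−1} = IV.
P0: E(K, 0x2B) = 0xF8; 0x76 ⊕ 0xF8 = 0x8E.
P1: E(K, 0x76) = 0xA5; 0x89 ⊕ 0xA5 = 0x2C.
P2: E(K, 0x89) = 0x5A; 0xC3 ⊕ 0x5A = 0x99.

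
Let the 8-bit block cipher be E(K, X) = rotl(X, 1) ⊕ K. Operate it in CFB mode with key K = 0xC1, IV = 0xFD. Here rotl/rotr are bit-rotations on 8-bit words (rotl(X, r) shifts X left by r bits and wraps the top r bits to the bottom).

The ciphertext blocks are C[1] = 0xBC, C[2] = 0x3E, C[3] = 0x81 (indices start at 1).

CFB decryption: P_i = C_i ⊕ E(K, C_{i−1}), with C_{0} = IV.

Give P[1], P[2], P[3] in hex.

P[1] = 0x86, P[2] = 0x86, P[3] = 0x3C

P[1]: E(K, 0xFD) = 0x3A; 0xBC ⊕ 0x3A = 0x86.
P[2]: E(K, 0xBC) = 0xB8; 0x3E ⊕ 0xB8 = 0x86.
P[3]: E(K, 0x3E) = 0xBD; 0x81 ⊕ 0xBD = 0x3C.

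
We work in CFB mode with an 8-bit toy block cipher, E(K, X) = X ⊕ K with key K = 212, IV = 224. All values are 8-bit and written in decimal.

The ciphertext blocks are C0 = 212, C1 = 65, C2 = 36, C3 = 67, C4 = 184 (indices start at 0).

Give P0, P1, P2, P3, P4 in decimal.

P0 = 224, P1 = 65, P2 = 177, P3 = 179, P4 = 47

CFB decryption: P_i = C_i ⊕ E(K, C_{i−1}), with C_{−1} = IV.
P0: E(K, 224) = 52; 212 ⊕ 52 = 224.
P1: E(K, 212) = 0; 65 ⊕ 0 = 65.
P2: E(K, 65) = 149; 36 ⊕ 149 = 177.
P3: E(K, 36) = 240; 67 ⊕ 240 = 179.
P4: E(K, 67) = 151; 184 ⊕ 151 = 47.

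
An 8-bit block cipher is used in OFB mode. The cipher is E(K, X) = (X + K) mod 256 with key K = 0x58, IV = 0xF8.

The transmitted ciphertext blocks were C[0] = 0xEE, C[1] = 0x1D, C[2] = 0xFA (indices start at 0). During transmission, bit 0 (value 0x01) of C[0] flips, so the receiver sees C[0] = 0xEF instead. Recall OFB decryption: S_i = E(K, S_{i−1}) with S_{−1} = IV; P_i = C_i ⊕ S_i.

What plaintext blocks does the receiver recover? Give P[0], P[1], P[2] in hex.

P[0] = 0xBF, P[1] = 0xB5, P[2] = 0xFA

Only C[0] changed, to 0xEF. In OFB, a change in C_i flips the same bit in P_i only; the keystream is unaffected. Decrypting the received ciphertext:
P[0]: S = E(K, 0xF8) = 0x50; 0xEF ⊕ 0x50 = 0xBF.
P[1]: S = E(K, 0x50) = 0xA8; 0x1D ⊕ 0xA8 = 0xB5.
P[2]: S = E(K, 0xA8) = 0x00; 0xFA ⊕ 0x00 = 0xFA.
Blocks that differ from the original plaintext: P[0].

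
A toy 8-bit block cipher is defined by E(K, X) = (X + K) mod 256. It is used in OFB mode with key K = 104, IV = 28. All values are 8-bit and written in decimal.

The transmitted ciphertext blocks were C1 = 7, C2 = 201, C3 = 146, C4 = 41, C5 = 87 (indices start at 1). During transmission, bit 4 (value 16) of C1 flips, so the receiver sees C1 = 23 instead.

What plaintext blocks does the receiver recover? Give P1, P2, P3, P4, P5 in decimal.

P1 = 147, P2 = 37, P3 = 198, P4 = 149, P5 = 115

OFB decryption: S_i = E(K, S_{i−1}) with S_{0} = IV; P_i = C_i ⊕ S_i.
Only C1 changed, to 23. In OFB, a change in C_i flips the same bit in P_i only; the keystream is unaffected. Decrypting the received ciphertext:
P1: S = E(K, 28) = 132; 23 ⊕ 132 = 147.
P2: S = E(K, 132) = 236; 201 ⊕ 236 = 37.
P3: S = E(K, 236) = 84; 146 ⊕ 84 = 198.
P4: S = E(K, 84) = 188; 41 ⊕ 188 = 149.
P5: S = E(K, 188) = 36; 87 ⊕ 36 = 115.
Blocks that differ from the original plaintext: P1.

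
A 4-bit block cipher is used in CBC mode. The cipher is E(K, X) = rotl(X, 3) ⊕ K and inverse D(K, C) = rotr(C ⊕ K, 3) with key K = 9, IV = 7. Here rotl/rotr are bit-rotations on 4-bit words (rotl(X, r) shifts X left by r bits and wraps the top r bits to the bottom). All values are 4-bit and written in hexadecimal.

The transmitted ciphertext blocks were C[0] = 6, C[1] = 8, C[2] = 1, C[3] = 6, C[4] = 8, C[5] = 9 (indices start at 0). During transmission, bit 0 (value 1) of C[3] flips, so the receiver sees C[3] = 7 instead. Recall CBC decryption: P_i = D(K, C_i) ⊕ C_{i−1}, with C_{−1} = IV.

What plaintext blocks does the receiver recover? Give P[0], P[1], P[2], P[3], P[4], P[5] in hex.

Only C[3] changed, to 7. In CBC, a change in C_i garbles P_i and flips the same bit in P_{i+1}. Decrypting the received ciphertext:
P[0]: D(K, 6) = F; F ⊕ 7 = 8.
P[1]: D(K, 8) = 2; 2 ⊕ 6 = 4.
P[2]: D(K, 1) = 1; 1 ⊕ 8 = 9.
P[3]: D(K, 7) = D; D ⊕ 1 = C.
P[4]: D(K, 8) = 2; 2 ⊕ 7 = 5.
P[5]: D(K, 9) = 0; 0 ⊕ 8 = 8.
Blocks that differ from the original plaintext: P[3], P[4].

P[0] = 8, P[1] = 4, P[2] = 9, P[3] = C, P[4] = 5, P[5] = 8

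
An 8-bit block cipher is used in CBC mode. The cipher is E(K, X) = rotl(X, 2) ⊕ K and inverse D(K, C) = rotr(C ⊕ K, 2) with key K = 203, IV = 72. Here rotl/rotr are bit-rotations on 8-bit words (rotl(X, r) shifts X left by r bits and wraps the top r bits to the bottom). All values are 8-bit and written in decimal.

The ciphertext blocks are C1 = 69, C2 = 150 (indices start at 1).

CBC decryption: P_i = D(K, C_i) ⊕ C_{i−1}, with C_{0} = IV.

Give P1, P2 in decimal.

P1: D(K, 69) = 163; 163 ⊕ 72 = 235.
P2: D(K, 150) = 87; 87 ⊕ 69 = 18.

P1 = 235, P2 = 18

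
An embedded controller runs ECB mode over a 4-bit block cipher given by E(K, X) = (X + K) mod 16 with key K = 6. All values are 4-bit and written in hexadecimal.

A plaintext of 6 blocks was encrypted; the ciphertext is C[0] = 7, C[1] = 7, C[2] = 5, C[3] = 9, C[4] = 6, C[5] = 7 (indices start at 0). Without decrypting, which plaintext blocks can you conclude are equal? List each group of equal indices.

P[0] = P[1] = P[5]

ECB encrypts each block independently with the same key, so equal ciphertext blocks imply equal plaintext blocks.
C[0] = C[1] = C[5] = 7, so P[0] = P[1] = P[5].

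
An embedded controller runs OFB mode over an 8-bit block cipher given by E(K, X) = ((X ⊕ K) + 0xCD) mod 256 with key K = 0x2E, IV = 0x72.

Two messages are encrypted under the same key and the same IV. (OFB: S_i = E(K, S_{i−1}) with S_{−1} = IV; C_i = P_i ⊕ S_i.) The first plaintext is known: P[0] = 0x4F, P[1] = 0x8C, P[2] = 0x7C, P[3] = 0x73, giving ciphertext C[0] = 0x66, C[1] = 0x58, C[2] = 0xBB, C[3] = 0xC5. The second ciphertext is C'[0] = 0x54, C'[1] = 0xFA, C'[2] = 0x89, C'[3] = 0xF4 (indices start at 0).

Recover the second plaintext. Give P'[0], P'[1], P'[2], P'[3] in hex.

In OFB with a reused IV, both messages share the same keystream S_i, so C_i ⊕ C'_i = P_i ⊕ P'_i and thus P'_i = P_i ⊕ C_i ⊕ C'_i.
P'[0]: 0x4F ⊕ 0x66 ⊕ 0x54 = 0x7D.
P'[1]: 0x8C ⊕ 0x58 ⊕ 0xFA = 0x2E.
P'[2]: 0x7C ⊕ 0xBB ⊕ 0x89 = 0x4E.
P'[3]: 0x73 ⊕ 0xC5 ⊕ 0xF4 = 0x42.

P'[0] = 0x7D, P'[1] = 0x2E, P'[2] = 0x4E, P'[3] = 0x42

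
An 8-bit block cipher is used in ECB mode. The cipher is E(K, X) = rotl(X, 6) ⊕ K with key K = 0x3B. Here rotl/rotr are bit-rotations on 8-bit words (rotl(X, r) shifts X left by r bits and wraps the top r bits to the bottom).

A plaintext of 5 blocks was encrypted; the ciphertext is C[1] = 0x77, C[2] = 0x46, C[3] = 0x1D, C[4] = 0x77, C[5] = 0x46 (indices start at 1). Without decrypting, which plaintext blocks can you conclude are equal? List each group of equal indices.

ECB encrypts each block independently with the same key, so equal ciphertext blocks imply equal plaintext blocks.
C[1] = C[4] = 0x77, so P[1] = P[4].
C[2] = C[5] = 0x46, so P[2] = P[5].

P[1] = P[4]; P[2] = P[5]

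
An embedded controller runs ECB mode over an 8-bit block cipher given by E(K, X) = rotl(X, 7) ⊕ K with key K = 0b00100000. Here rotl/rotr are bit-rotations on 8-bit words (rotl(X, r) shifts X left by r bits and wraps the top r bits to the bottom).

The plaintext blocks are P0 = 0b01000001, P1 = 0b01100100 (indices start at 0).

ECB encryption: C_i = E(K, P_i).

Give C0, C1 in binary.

C0 = 0b10000000, C1 = 0b00010010

C0: E(K, 0b01000001) = 0b10000000.
C1: E(K, 0b01100100) = 0b00010010.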